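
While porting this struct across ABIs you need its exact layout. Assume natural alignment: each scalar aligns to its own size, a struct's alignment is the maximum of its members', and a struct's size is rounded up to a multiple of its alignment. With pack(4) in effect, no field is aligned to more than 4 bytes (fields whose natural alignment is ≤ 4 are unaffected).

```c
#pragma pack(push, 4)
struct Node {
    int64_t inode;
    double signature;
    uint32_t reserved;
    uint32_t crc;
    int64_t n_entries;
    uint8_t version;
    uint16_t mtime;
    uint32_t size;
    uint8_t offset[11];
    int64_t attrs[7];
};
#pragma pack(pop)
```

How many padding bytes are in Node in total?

0..8  inode  (8B, 4-aligned)
8..16  signature  (8B, 4-aligned)
16..20  reserved  (4B, 4-aligned)
20..24  crc  (4B, 4-aligned)
24..32  n_entries  (8B, 4-aligned)
32..33  version  (1B, 1-aligned)
33..34  -- padding (1B)
34..36  mtime  (2B, 2-aligned)
36..40  size  (4B, 4-aligned)
40..51  offset  (11B, 1-aligned)
51..52  -- padding (1B)
52..108  attrs  (56B, 4-aligned)
sizeof = 108, alignof = 4
data bytes 106, size 108 → padding 2

2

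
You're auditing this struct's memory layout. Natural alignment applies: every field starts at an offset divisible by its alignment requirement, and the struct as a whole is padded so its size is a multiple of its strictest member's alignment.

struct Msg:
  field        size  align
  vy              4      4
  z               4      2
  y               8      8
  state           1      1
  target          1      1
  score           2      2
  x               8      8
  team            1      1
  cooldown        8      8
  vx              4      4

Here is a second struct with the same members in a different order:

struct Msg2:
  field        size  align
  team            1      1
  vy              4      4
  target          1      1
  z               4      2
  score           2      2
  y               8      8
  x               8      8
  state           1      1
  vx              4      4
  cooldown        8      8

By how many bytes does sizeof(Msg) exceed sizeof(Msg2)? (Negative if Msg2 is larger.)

8

0..4  vy  (4B, 4-aligned)
4..8  z  (4B, 2-aligned)
8..16  y  (8B, 8-aligned)
16..17  state  (1B, 1-aligned)
17..18  target  (1B, 1-aligned)
18..20  score  (2B, 2-aligned)
20..24  -- padding (4B)
24..32  x  (8B, 8-aligned)
32..33  team  (1B, 1-aligned)
33..40  -- padding (7B)
40..48  cooldown  (8B, 8-aligned)
48..52  vx  (4B, 4-aligned)
52..56  -- tail padding (4B)
sizeof = 56, alignof = 8
— Msg2 —
0..1  team  (1B, 1-aligned)
1..4  -- padding (3B)
4..8  vy  (4B, 4-aligned)
8..9  target  (1B, 1-aligned)
9..10  -- padding (1B)
10..14  z  (4B, 2-aligned)
14..16  score  (2B, 2-aligned)
16..24  y  (8B, 8-aligned)
24..32  x  (8B, 8-aligned)
32..33  state  (1B, 1-aligned)
33..36  -- padding (3B)
36..40  vx  (4B, 4-aligned)
40..48  cooldown  (8B, 8-aligned)
sizeof = 48, alignof = 8
56 − 48 = 8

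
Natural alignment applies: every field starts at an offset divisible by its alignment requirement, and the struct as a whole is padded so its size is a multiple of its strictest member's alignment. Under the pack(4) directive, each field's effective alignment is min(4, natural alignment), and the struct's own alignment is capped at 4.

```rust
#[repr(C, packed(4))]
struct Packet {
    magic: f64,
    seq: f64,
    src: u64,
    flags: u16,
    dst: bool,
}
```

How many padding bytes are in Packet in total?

magic at 0 (size 8, align 4) → ends 8
seq at 8 (size 8, align 4) → ends 16
src at 16 (size 8, align 4) → ends 24
flags at 24 (size 2, align 2) → ends 26
dst at 26 (size 1, align 1) → ends 27
tail pad 1 to reach multiple of 4
total 28 bytes, alignment 4
data bytes 27, size 28 → padding 1

1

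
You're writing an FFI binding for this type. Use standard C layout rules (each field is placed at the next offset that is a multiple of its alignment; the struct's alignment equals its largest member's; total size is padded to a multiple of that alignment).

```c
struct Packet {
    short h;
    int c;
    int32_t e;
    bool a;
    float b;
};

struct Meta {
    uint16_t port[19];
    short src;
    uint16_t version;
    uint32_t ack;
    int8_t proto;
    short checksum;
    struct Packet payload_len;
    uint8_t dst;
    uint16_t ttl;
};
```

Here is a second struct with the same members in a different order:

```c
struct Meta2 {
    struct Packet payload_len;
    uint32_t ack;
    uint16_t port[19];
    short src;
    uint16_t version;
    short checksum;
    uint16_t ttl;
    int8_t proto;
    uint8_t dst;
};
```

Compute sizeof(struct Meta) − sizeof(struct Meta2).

Packet: 0..2  h  (2B, 2-aligned); 2..4  -- padding (2B); 4..8  c  (4B, 4-aligned); 8..12  e  (4B, 4-aligned); 12..13  a  (1B, 1-aligned); 13..16  -- padding (3B); 16..20  b  (4B, 4-aligned); sizeof = 20, alignof = 4
0..38  port  (38B, 2-aligned)
38..40  src  (2B, 2-aligned)
40..42  version  (2B, 2-aligned)
42..44  -- padding (2B)
44..48  ack  (4B, 4-aligned)
48..49  proto  (1B, 1-aligned)
49..50  -- padding (1B)
50..52  checksum  (2B, 2-aligned)
52..72  payload_len  (20B, 4-aligned)
72..73  dst  (1B, 1-aligned)
73..74  -- padding (1B)
74..76  ttl  (2B, 2-aligned)
sizeof = 76, alignof = 4
— Meta2 —
0..20  payload_len  (20B, 4-aligned)
20..24  ack  (4B, 4-aligned)
24..62  port  (38B, 2-aligned)
62..64  src  (2B, 2-aligned)
64..66  version  (2B, 2-aligned)
66..68  checksum  (2B, 2-aligned)
68..70  ttl  (2B, 2-aligned)
70..71  proto  (1B, 1-aligned)
71..72  dst  (1B, 1-aligned)
sizeof = 72, alignof = 4
76 − 72 = 4

4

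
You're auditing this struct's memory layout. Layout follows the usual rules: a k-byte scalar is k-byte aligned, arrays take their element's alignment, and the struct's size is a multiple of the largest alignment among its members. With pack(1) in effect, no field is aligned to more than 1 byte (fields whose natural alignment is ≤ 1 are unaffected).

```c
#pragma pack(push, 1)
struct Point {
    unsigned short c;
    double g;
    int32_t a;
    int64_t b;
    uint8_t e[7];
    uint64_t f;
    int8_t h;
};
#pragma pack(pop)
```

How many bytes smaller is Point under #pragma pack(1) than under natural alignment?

18

natural layout:
  c at 0 (size 2, align 2) → ends 2
  pad 6 to align 8 for g
  g at 8 (size 8, align 8) → ends 16
  a at 16 (size 4, align 4) → ends 20
  pad 4 to align 8 for b
  b at 24 (size 8, align 8) → ends 32
  e at 32 (size 7, align 1) → ends 39
  pad 1 to align 8 for f
  f at 40 (size 8, align 8) → ends 48
  h at 48 (size 1, align 1) → ends 49
  tail pad 7 to reach multiple of 8
  total 56 bytes, alignment 8
packed(1) layout:
  c at 0 (size 2, align 1) → ends 2
  g at 2 (size 8, align 1) → ends 10
  a at 10 (size 4, align 1) → ends 14
  b at 14 (size 8, align 1) → ends 22
  e at 22 (size 7, align 1) → ends 29
  f at 29 (size 8, align 1) → ends 37
  h at 37 (size 1, align 1) → ends 38
  total 38 bytes, alignment 1
56 − 38 = 18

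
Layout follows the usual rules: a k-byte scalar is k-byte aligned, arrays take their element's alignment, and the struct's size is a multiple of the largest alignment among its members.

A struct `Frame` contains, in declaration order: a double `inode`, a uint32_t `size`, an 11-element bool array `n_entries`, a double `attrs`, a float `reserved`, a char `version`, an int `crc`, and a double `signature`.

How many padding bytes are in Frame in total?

8

@0: inode [8B, align 8] → 8
@8: size [4B, align 4] → 12
@12: n_entries [11B, align 1] → 23
+1 pad (align 8)
@24: attrs [8B, align 8] → 32
@32: reserved [4B, align 4] → 36
@36: version [1B, align 1] → 37
+3 pad (align 4)
@40: crc [4B, align 4] → 44
+4 pad (align 8)
@48: signature [8B, align 8] → 56
size 56, align 8
data bytes 48, size 56 → padding 8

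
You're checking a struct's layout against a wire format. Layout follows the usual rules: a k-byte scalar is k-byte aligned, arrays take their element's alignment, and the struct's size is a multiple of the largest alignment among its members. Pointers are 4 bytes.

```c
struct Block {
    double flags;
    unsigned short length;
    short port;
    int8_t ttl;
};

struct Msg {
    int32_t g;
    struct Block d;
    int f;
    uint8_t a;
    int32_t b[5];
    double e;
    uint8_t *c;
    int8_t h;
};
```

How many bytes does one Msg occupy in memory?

Block: @0: flags [8B, align 8] → 8; @8: length [2B, align 2] → 10; @10: port [2B, align 2] → 12; @12: ttl [1B, align 1] → 13; +3 tail pad (align 8); size 16, align 8
@0: g [4B, align 4] → 4
+4 pad (align 8)
@8: d [16B, align 8] → 24
@24: f [4B, align 4] → 28
@28: a [1B, align 1] → 29
+3 pad (align 4)
@32: b [20B, align 4] → 52
+4 pad (align 8)
@56: e [8B, align 8] → 64
@64: c [4B, align 4] → 68
@68: h [1B, align 1] → 69
+3 tail pad (align 8)
size 72, align 8

72 bytes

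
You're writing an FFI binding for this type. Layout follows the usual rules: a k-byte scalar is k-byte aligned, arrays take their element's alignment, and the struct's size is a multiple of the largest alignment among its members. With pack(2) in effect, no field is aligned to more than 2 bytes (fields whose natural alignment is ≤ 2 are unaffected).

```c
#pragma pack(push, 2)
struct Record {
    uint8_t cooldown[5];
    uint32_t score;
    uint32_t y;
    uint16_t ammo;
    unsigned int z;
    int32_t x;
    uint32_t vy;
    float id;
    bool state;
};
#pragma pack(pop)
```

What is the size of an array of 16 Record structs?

544

@0: cooldown [5B, align 1] → 5
+1 pad (align 2)
@6: score [4B, align 2] → 10
@10: y [4B, align 2] → 14
@14: ammo [2B, align 2] → 16
@16: z [4B, align 2] → 20
@20: x [4B, align 2] → 24
@24: vy [4B, align 2] → 28
@28: id [4B, align 2] → 32
@32: state [1B, align 1] → 33
+1 tail pad (align 2)
size 34, align 2
array of 16: 16 × 34 = 544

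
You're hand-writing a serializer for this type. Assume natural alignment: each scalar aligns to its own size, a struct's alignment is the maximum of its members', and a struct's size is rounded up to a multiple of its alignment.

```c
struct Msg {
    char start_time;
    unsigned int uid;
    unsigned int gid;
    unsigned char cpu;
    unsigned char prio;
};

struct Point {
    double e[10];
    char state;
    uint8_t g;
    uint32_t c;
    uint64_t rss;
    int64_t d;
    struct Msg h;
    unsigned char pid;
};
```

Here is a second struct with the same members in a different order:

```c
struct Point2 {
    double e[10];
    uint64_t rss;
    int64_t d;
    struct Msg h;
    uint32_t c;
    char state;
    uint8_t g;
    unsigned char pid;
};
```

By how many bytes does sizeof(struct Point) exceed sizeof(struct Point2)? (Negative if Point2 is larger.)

8

Msg: start_time at 0 (size 1, align 1) → ends 1; pad 3 to align 4 for uid; uid at 4 (size 4, align 4) → ends 8; gid at 8 (size 4, align 4) → ends 12; cpu at 12 (size 1, align 1) → ends 13; prio at 13 (size 1, align 1) → ends 14; tail pad 2 to reach multiple of 4; total 16 bytes, alignment 4
e at 0 (size 80, align 8) → ends 80
state at 80 (size 1, align 1) → ends 81
g at 81 (size 1, align 1) → ends 82
pad 2 to align 4 for c
c at 84 (size 4, align 4) → ends 88
rss at 88 (size 8, align 8) → ends 96
d at 96 (size 8, align 8) → ends 104
h at 104 (size 16, align 4) → ends 120
pid at 120 (size 1, align 1) → ends 121
tail pad 7 to reach multiple of 8
total 128 bytes, alignment 8
— Point2 —
e at 0 (size 80, align 8) → ends 80
rss at 80 (size 8, align 8) → ends 88
d at 88 (size 8, align 8) → ends 96
h at 96 (size 16, align 4) → ends 112
c at 112 (size 4, align 4) → ends 116
state at 116 (size 1, align 1) → ends 117
g at 117 (size 1, align 1) → ends 118
pid at 118 (size 1, align 1) → ends 119
tail pad 1 to reach multiple of 8
total 120 bytes, alignment 8
128 − 120 = 8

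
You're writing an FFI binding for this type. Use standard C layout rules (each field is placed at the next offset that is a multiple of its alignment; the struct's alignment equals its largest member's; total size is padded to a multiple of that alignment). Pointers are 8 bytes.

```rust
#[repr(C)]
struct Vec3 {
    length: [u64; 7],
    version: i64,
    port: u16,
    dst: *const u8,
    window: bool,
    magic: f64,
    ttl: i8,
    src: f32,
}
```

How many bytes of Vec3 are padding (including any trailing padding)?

0..56  length  (56B, 8-aligned)
56..64  version  (8B, 8-aligned)
64..66  port  (2B, 2-aligned)
66..72  -- padding (6B)
72..80  dst  (8B, 8-aligned)
80..81  window  (1B, 1-aligned)
81..88  -- padding (7B)
88..96  magic  (8B, 8-aligned)
96..97  ttl  (1B, 1-aligned)
97..100  -- padding (3B)
100..104  src  (4B, 4-aligned)
sizeof = 104, alignof = 8
data bytes 88, size 104 → padding 16

16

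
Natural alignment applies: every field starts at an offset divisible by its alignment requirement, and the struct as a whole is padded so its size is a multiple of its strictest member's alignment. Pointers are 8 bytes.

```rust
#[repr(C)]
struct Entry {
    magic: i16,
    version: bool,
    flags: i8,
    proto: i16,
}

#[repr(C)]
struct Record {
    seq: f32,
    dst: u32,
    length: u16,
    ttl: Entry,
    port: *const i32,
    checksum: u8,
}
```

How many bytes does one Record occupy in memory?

32 bytes

Entry: magic at 0 (size 2, align 2) → ends 2; version at 2 (size 1, align 1) → ends 3; flags at 3 (size 1, align 1) → ends 4; proto at 4 (size 2, align 2) → ends 6; total 6 bytes, alignment 2
seq at 0 (size 4, align 4) → ends 4
dst at 4 (size 4, align 4) → ends 8
length at 8 (size 2, align 2) → ends 10
ttl at 10 (size 6, align 2) → ends 16
port at 16 (size 8, align 8) → ends 24
checksum at 24 (size 1, align 1) → ends 25
tail pad 7 to reach multiple of 8
total 32 bytes, alignment 8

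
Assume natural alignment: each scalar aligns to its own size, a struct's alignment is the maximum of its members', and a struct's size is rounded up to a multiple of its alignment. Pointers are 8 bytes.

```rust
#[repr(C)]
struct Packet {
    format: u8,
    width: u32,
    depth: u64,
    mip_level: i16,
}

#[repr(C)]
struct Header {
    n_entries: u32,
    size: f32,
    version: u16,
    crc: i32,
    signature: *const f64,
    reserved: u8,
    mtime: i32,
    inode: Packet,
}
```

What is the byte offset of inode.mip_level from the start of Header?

48

Packet: format at 0 (size 1, align 1) → ends 1; pad 3 to align 4 for width; width at 4 (size 4, align 4) → ends 8; depth at 8 (size 8, align 8) → ends 16; mip_level at 16 (size 2, align 2) → ends 18; tail pad 6 to reach multiple of 8; total 24 bytes, alignment 8
n_entries at 0 (size 4, align 4) → ends 4
size at 4 (size 4, align 4) → ends 8
version at 8 (size 2, align 2) → ends 10
pad 2 to align 4 for crc
crc at 12 (size 4, align 4) → ends 16
signature at 16 (size 8, align 8) → ends 24
reserved at 24 (size 1, align 1) → ends 25
pad 3 to align 4 for mtime
mtime at 28 (size 4, align 4) → ends 32
inode at 32 (size 24, align 8) → ends 56
within Packet: mip_level at 16
32 + 16 = 48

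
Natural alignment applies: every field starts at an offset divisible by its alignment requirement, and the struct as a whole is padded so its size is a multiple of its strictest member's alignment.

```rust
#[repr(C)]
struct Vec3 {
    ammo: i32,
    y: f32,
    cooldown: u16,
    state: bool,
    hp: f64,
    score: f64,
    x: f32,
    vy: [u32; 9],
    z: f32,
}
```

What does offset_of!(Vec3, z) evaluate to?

ammo at 0 (size 4, align 4) → ends 4
y at 4 (size 4, align 4) → ends 8
cooldown at 8 (size 2, align 2) → ends 10
state at 10 (size 1, align 1) → ends 11
pad 5 to align 8 for hp
hp at 16 (size 8, align 8) → ends 24
score at 24 (size 8, align 8) → ends 32
x at 32 (size 4, align 4) → ends 36
vy at 36 (size 36, align 4) → ends 72
z at 72 (size 4, align 4) → ends 76

72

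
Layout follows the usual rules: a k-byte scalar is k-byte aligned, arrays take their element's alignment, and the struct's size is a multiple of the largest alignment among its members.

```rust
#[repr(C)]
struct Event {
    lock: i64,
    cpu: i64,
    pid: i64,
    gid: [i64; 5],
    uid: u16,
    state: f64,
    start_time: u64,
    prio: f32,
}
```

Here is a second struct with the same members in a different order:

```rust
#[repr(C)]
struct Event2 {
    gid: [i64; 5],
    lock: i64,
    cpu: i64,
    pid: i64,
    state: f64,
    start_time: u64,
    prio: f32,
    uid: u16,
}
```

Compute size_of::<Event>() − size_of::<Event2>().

8

@0: lock [8B, align 8] → 8
@8: cpu [8B, align 8] → 16
@16: pid [8B, align 8] → 24
@24: gid [40B, align 8] → 64
@64: uid [2B, align 2] → 66
+6 pad (align 8)
@72: state [8B, align 8] → 80
@80: start_time [8B, align 8] → 88
@88: prio [4B, align 4] → 92
+4 tail pad (align 8)
size 96, align 8
— Event2 —
@0: gid [40B, align 8] → 40
@40: lock [8B, align 8] → 48
@48: cpu [8B, align 8] → 56
@56: pid [8B, align 8] → 64
@64: state [8B, align 8] → 72
@72: start_time [8B, align 8] → 80
@80: prio [4B, align 4] → 84
@84: uid [2B, align 2] → 86
+2 tail pad (align 8)
size 88, align 8
96 − 88 = 8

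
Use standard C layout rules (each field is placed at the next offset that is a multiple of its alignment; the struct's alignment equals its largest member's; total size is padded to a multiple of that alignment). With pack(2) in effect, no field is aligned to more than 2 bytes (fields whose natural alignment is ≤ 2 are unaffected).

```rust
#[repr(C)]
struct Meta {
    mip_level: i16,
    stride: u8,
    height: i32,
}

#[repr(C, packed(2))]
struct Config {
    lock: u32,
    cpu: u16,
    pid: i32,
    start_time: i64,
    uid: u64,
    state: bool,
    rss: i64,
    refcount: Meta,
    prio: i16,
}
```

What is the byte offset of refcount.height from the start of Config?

40

Meta: mip_level at 0 (size 2, align 2) → ends 2; stride at 2 (size 1, align 1) → ends 3; pad 1 to align 4 for height; height at 4 (size 4, align 4) → ends 8; total 8 bytes, alignment 4
lock at 0 (size 4, align 2) → ends 4
cpu at 4 (size 2, align 2) → ends 6
pid at 6 (size 4, align 2) → ends 10
start_time at 10 (size 8, align 2) → ends 18
uid at 18 (size 8, align 2) → ends 26
state at 26 (size 1, align 1) → ends 27
pad 1 to align 2 for rss
rss at 28 (size 8, align 2) → ends 36
refcount at 36 (size 8, align 2) → ends 44
within Meta: height at 4
36 + 4 = 40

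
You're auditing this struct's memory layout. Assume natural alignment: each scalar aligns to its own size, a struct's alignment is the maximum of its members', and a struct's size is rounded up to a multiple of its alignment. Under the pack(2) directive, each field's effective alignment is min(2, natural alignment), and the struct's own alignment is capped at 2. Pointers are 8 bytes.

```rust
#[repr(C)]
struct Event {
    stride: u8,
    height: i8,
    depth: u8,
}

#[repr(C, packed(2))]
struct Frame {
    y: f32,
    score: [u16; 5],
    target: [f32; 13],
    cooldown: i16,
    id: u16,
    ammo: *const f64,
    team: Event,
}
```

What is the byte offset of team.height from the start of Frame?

79

Event: 0..1  stride  (1B, 1-aligned); 1..2  height  (1B, 1-aligned); 2..3  depth  (1B, 1-aligned); sizeof = 3, alignof = 1
0..4  y  (4B, 2-aligned)
4..14  score  (10B, 2-aligned)
14..66  target  (52B, 2-aligned)
66..68  cooldown  (2B, 2-aligned)
68..70  id  (2B, 2-aligned)
70..78  ammo  (8B, 2-aligned)
78..81  team  (3B, 1-aligned)
within Event: height at 1
78 + 1 = 79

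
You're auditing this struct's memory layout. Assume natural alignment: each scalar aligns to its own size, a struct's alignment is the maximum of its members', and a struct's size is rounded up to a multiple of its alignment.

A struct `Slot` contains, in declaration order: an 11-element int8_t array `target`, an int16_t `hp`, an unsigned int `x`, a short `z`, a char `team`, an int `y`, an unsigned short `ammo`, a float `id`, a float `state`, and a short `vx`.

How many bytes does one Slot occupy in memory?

0..11  target  (11B, 1-aligned)
11..12  -- padding (1B)
12..14  hp  (2B, 2-aligned)
14..16  -- padding (2B)
16..20  x  (4B, 4-aligned)
20..22  z  (2B, 2-aligned)
22..23  team  (1B, 1-aligned)
23..24  -- padding (1B)
24..28  y  (4B, 4-aligned)
28..30  ammo  (2B, 2-aligned)
30..32  -- padding (2B)
32..36  id  (4B, 4-aligned)
36..40  state  (4B, 4-aligned)
40..42  vx  (2B, 2-aligned)
42..44  -- tail padding (2B)
sizeof = 44, alignof = 4

44 bytes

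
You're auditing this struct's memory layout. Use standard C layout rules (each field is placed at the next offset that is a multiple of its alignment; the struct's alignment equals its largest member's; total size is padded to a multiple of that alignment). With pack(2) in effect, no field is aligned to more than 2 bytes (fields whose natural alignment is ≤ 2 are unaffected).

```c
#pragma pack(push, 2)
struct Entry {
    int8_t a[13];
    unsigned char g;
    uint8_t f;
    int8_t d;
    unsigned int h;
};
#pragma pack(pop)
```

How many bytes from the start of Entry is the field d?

15

a at 0 (size 13, align 1) → ends 13
g at 13 (size 1, align 1) → ends 14
f at 14 (size 1, align 1) → ends 15
d at 15 (size 1, align 1) → ends 16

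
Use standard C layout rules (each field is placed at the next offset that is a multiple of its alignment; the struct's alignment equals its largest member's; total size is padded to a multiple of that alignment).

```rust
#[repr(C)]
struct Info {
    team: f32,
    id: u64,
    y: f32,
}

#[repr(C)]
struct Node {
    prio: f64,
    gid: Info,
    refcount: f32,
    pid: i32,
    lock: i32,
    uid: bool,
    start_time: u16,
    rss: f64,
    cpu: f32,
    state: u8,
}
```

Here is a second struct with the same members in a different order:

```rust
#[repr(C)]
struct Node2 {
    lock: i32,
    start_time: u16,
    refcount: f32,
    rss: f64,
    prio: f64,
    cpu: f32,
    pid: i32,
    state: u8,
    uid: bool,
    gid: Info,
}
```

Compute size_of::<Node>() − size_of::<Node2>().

-8

Info: 0..4  team  (4B, 4-aligned); 4..8  -- padding (4B); 8..16  id  (8B, 8-aligned); 16..20  y  (4B, 4-aligned); 20..24  -- tail padding (4B); sizeof = 24, alignof = 8
0..8  prio  (8B, 8-aligned)
8..32  gid  (24B, 8-aligned)
32..36  refcount  (4B, 4-aligned)
36..40  pid  (4B, 4-aligned)
40..44  lock  (4B, 4-aligned)
44..45  uid  (1B, 1-aligned)
45..46  -- padding (1B)
46..48  start_time  (2B, 2-aligned)
48..56  rss  (8B, 8-aligned)
56..60  cpu  (4B, 4-aligned)
60..61  state  (1B, 1-aligned)
61..64  -- tail padding (3B)
sizeof = 64, alignof = 8
— Node2 —
0..4  lock  (4B, 4-aligned)
4..6  start_time  (2B, 2-aligned)
6..8  -- padding (2B)
8..12  refcount  (4B, 4-aligned)
12..16  -- padding (4B)
16..24  rss  (8B, 8-aligned)
24..32  prio  (8B, 8-aligned)
32..36  cpu  (4B, 4-aligned)
36..40  pid  (4B, 4-aligned)
40..41  state  (1B, 1-aligned)
41..42  uid  (1B, 1-aligned)
42..48  -- padding (6B)
48..72  gid  (24B, 8-aligned)
sizeof = 72, alignof = 8
64 − 72 = -8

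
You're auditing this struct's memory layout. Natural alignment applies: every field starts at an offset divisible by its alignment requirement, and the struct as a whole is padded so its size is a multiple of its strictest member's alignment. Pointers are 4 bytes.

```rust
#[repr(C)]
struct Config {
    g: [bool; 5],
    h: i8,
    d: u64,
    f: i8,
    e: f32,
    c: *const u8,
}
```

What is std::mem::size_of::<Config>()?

0..5  g  (5B, 1-aligned)
5..6  h  (1B, 1-aligned)
6..8  -- padding (2B)
8..16  d  (8B, 8-aligned)
16..17  f  (1B, 1-aligned)
17..20  -- padding (3B)
20..24  e  (4B, 4-aligned)
24..28  c  (4B, 4-aligned)
28..32  -- tail padding (4B)
sizeof = 32, alignof = 8

32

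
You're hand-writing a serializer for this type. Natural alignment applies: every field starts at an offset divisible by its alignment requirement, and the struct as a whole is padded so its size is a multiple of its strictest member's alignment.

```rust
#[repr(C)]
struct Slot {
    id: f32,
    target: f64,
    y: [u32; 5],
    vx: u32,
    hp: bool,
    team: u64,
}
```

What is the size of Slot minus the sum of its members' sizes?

@0: id [4B, align 4] → 4
+4 pad (align 8)
@8: target [8B, align 8] → 16
@16: y [20B, align 4] → 36
@36: vx [4B, align 4] → 40
@40: hp [1B, align 1] → 41
+7 pad (align 8)
@48: team [8B, align 8] → 56
size 56, align 8
data bytes 45, size 56 → padding 11

11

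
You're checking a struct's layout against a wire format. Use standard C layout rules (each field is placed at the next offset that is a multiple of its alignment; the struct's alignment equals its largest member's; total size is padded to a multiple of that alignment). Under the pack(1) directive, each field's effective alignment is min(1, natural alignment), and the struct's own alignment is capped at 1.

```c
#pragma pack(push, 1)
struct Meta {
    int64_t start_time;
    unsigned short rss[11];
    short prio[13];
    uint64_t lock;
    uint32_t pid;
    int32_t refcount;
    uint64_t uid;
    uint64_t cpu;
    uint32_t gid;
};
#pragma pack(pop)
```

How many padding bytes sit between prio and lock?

0

0..8  start_time  (8B, 1-aligned)
8..30  rss  (22B, 1-aligned)
30..56  prio  (26B, 1-aligned)
56..64  lock  (8B, 1-aligned)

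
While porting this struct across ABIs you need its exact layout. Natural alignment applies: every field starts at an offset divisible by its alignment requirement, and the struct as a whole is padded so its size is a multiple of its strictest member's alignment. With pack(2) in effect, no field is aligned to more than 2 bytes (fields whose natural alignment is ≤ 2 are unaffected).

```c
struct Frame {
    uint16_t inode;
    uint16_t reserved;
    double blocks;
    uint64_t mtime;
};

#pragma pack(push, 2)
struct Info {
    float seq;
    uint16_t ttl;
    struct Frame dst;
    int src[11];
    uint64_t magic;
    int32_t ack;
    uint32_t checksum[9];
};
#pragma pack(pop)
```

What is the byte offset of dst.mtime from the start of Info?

22

Frame: 0..2  inode  (2B, 2-aligned); 2..4  reserved  (2B, 2-aligned); 4..8  -- padding (4B); 8..16  blocks  (8B, 8-aligned); 16..24  mtime  (8B, 8-aligned); sizeof = 24, alignof = 8
0..4  seq  (4B, 2-aligned)
4..6  ttl  (2B, 2-aligned)
6..30  dst  (24B, 2-aligned)
within Frame: mtime at 16
6 + 16 = 22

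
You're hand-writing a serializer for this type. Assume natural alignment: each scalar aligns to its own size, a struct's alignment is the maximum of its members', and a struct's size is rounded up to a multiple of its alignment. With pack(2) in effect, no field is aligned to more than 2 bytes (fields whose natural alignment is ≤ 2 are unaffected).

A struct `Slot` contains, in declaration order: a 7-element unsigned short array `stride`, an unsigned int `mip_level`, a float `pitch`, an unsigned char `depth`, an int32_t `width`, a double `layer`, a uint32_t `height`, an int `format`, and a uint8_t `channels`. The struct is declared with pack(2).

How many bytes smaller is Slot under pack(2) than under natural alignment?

10

natural layout:
  0..14  stride  (14B, 2-aligned)
  14..16  -- padding (2B)
  16..20  mip_level  (4B, 4-aligned)
  20..24  pitch  (4B, 4-aligned)
  24..25  depth  (1B, 1-aligned)
  25..28  -- padding (3B)
  28..32  width  (4B, 4-aligned)
  32..40  layer  (8B, 8-aligned)
  40..44  height  (4B, 4-aligned)
  44..48  format  (4B, 4-aligned)
  48..49  channels  (1B, 1-aligned)
  49..56  -- tail padding (7B)
  sizeof = 56, alignof = 8
packed(2) layout:
  0..14  stride  (14B, 2-aligned)
  14..18  mip_level  (4B, 2-aligned)
  18..22  pitch  (4B, 2-aligned)
  22..23  depth  (1B, 1-aligned)
  23..24  -- padding (1B)
  24..28  width  (4B, 2-aligned)
  28..36  layer  (8B, 2-aligned)
  36..40  height  (4B, 2-aligned)
  40..44  format  (4B, 2-aligned)
  44..45  channels  (1B, 1-aligned)
  45..46  -- tail padding (1B)
  sizeof = 46, alignof = 2
56 − 46 = 10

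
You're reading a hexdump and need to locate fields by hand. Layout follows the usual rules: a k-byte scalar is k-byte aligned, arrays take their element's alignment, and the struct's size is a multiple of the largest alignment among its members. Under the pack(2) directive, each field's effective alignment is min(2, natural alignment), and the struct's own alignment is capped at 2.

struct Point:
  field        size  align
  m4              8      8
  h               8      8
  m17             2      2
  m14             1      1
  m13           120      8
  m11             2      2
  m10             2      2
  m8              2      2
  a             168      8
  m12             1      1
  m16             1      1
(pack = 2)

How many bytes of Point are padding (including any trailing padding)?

1

m4 at 0 (size 8, align 2) → ends 8
h at 8 (size 8, align 2) → ends 16
m17 at 16 (size 2, align 2) → ends 18
m14 at 18 (size 1, align 1) → ends 19
pad 1 to align 2 for m13
m13 at 20 (size 120, align 2) → ends 140
m11 at 140 (size 2, align 2) → ends 142
m10 at 142 (size 2, align 2) → ends 144
m8 at 144 (size 2, align 2) → ends 146
a at 146 (size 168, align 2) → ends 314
m12 at 314 (size 1, align 1) → ends 315
m16 at 315 (size 1, align 1) → ends 316
total 316 bytes, alignment 2
data bytes 315, size 316 → padding 1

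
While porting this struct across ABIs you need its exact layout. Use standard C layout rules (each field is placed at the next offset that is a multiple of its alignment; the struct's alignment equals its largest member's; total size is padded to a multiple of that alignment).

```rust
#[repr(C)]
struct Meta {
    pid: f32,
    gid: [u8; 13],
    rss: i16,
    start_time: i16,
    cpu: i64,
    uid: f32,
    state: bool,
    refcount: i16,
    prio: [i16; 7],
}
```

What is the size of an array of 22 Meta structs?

1232

0..4  pid  (4B, 4-aligned)
4..17  gid  (13B, 1-aligned)
17..18  -- padding (1B)
18..20  rss  (2B, 2-aligned)
20..22  start_time  (2B, 2-aligned)
22..24  -- padding (2B)
24..32  cpu  (8B, 8-aligned)
32..36  uid  (4B, 4-aligned)
36..37  state  (1B, 1-aligned)
37..38  -- padding (1B)
38..40  refcount  (2B, 2-aligned)
40..54  prio  (14B, 2-aligned)
54..56  -- tail padding (2B)
sizeof = 56, alignof = 8
array of 22: 22 × 56 = 1232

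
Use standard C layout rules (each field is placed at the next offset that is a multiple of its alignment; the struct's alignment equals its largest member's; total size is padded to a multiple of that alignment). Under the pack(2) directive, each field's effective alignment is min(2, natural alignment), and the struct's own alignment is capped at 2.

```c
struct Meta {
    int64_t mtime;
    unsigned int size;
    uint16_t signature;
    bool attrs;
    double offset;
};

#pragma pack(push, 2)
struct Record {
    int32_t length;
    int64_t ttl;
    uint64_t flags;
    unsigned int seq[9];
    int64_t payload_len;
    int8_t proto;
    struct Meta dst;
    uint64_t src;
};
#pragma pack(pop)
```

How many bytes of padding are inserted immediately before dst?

Meta: mtime at 0 (size 8, align 8) → ends 8; size at 8 (size 4, align 4) → ends 12; signature at 12 (size 2, align 2) → ends 14; attrs at 14 (size 1, align 1) → ends 15; pad 1 to align 8 for offset; offset at 16 (size 8, align 8) → ends 24; total 24 bytes, alignment 8
length at 0 (size 4, align 2) → ends 4
ttl at 4 (size 8, align 2) → ends 12
flags at 12 (size 8, align 2) → ends 20
seq at 20 (size 36, align 2) → ends 56
payload_len at 56 (size 8, align 2) → ends 64
proto at 64 (size 1, align 1) → ends 65
pad 1 to align 2 for dst
dst at 66 (size 24, align 2) → ends 90

1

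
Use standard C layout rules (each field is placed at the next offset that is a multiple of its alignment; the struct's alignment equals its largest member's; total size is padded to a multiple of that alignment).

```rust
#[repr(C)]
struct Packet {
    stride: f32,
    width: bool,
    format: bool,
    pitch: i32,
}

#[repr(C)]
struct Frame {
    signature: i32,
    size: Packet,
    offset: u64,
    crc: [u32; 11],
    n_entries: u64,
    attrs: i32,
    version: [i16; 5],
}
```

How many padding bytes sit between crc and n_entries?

4

Packet: 0..4  stride  (4B, 4-aligned); 4..5  width  (1B, 1-aligned); 5..6  format  (1B, 1-aligned); 6..8  -- padding (2B); 8..12  pitch  (4B, 4-aligned); sizeof = 12, alignof = 4
0..4  signature  (4B, 4-aligned)
4..16  size  (12B, 4-aligned)
16..24  offset  (8B, 8-aligned)
24..68  crc  (44B, 4-aligned)
68..72  -- padding (4B)
72..80  n_entries  (8B, 8-aligned)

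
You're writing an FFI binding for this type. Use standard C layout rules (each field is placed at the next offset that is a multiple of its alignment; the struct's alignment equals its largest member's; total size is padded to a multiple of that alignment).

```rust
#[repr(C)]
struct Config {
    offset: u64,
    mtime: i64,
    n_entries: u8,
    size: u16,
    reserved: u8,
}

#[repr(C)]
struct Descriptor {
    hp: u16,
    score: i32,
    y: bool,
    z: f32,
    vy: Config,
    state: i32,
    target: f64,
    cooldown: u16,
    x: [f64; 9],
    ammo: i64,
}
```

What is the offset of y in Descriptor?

8

Config: offset at 0 (size 8, align 8) → ends 8; mtime at 8 (size 8, align 8) → ends 16; n_entries at 16 (size 1, align 1) → ends 17; pad 1 to align 2 for size; size at 18 (size 2, align 2) → ends 20; reserved at 20 (size 1, align 1) → ends 21; tail pad 3 to reach multiple of 8; total 24 bytes, alignment 8
hp at 0 (size 2, align 2) → ends 2
pad 2 to align 4 for score
score at 4 (size 4, align 4) → ends 8
y at 8 (size 1, align 1) → ends 9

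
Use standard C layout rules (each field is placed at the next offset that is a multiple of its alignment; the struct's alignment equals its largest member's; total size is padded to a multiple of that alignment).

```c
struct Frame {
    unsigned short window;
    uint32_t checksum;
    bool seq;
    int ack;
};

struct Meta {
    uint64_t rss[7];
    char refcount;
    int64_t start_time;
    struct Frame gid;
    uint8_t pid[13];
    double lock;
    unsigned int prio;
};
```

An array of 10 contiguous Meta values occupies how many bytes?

Frame: @0: window [2B, align 2] → 2; +2 pad (align 4); @4: checksum [4B, align 4] → 8; @8: seq [1B, align 1] → 9; +3 pad (align 4); @12: ack [4B, align 4] → 16; size 16, align 4
@0: rss [56B, align 8] → 56
@56: refcount [1B, align 1] → 57
+7 pad (align 8)
@64: start_time [8B, align 8] → 72
@72: gid [16B, align 4] → 88
@88: pid [13B, align 1] → 101
+3 pad (align 8)
@104: lock [8B, align 8] → 112
@112: prio [4B, align 4] → 116
+4 tail pad (align 8)
size 120, align 8
array of 10: 10 × 120 = 1200

1200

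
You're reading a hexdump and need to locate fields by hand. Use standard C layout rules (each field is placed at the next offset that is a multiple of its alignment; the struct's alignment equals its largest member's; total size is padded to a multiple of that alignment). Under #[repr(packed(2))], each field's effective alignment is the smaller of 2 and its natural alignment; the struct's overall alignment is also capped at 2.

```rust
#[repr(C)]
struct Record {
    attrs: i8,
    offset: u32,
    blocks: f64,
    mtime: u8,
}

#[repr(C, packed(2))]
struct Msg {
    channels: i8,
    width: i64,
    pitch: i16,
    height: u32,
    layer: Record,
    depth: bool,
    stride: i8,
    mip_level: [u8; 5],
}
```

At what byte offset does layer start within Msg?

Record: 0..1  attrs  (1B, 1-aligned); 1..4  -- padding (3B); 4..8  offset  (4B, 4-aligned); 8..16  blocks  (8B, 8-aligned); 16..17  mtime  (1B, 1-aligned); 17..24  -- tail padding (7B); sizeof = 24, alignof = 8
0..1  channels  (1B, 1-aligned)
1..2  -- padding (1B)
2..10  width  (8B, 2-aligned)
10..12  pitch  (2B, 2-aligned)
12..16  height  (4B, 2-aligned)
16..40  layer  (24B, 2-aligned)

16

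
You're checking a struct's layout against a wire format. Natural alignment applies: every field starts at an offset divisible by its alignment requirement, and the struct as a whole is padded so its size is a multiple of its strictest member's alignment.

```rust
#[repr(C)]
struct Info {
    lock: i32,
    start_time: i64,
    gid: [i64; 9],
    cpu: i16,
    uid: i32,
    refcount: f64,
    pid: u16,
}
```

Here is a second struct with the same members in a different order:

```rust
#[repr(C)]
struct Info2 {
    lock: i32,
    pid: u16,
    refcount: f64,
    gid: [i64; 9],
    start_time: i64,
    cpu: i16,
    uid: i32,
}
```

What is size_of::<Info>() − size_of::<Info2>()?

8

0..4  lock  (4B, 4-aligned)
4..8  -- padding (4B)
8..16  start_time  (8B, 8-aligned)
16..88  gid  (72B, 8-aligned)
88..90  cpu  (2B, 2-aligned)
90..92  -- padding (2B)
92..96  uid  (4B, 4-aligned)
96..104  refcount  (8B, 8-aligned)
104..106  pid  (2B, 2-aligned)
106..112  -- tail padding (6B)
sizeof = 112, alignof = 8
— Info2 —
0..4  lock  (4B, 4-aligned)
4..6  pid  (2B, 2-aligned)
6..8  -- padding (2B)
8..16  refcount  (8B, 8-aligned)
16..88  gid  (72B, 8-aligned)
88..96  start_time  (8B, 8-aligned)
96..98  cpu  (2B, 2-aligned)
98..100  -- padding (2B)
100..104  uid  (4B, 4-aligned)
sizeof = 104, alignof = 8
112 − 104 = 8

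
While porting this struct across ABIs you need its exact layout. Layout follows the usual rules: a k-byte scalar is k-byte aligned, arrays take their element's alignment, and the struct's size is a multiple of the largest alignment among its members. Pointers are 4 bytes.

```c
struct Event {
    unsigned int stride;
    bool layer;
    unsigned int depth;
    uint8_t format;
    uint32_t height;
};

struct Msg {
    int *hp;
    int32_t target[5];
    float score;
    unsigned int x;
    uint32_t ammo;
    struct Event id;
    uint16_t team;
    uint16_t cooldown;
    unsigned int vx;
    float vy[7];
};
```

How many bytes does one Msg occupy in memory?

92 bytes

Event: stride at 0 (size 4, align 4) → ends 4; layer at 4 (size 1, align 1) → ends 5; pad 3 to align 4 for depth; depth at 8 (size 4, align 4) → ends 12; format at 12 (size 1, align 1) → ends 13; pad 3 to align 4 for height; height at 16 (size 4, align 4) → ends 20; total 20 bytes, alignment 4
hp at 0 (size 4, align 4) → ends 4
target at 4 (size 20, align 4) → ends 24
score at 24 (size 4, align 4) → ends 28
x at 28 (size 4, align 4) → ends 32
ammo at 32 (size 4, align 4) → ends 36
id at 36 (size 20, align 4) → ends 56
team at 56 (size 2, align 2) → ends 58
cooldown at 58 (size 2, align 2) → ends 60
vx at 60 (size 4, align 4) → ends 64
vy at 64 (size 28, align 4) → ends 92
total 92 bytes, alignment 4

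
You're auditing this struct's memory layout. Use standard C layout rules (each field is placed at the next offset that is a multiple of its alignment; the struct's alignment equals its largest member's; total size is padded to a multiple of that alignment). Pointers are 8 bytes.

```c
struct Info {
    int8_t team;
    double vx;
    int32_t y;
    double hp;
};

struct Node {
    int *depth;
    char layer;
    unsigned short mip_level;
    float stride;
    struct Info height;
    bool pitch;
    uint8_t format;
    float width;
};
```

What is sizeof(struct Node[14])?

Info: team at 0 (size 1, align 1) → ends 1; pad 7 to align 8 for vx; vx at 8 (size 8, align 8) → ends 16; y at 16 (size 4, align 4) → ends 20; pad 4 to align 8 for hp; hp at 24 (size 8, align 8) → ends 32; total 32 bytes, alignment 8
depth at 0 (size 8, align 8) → ends 8
layer at 8 (size 1, align 1) → ends 9
pad 1 to align 2 for mip_level
mip_level at 10 (size 2, align 2) → ends 12
stride at 12 (size 4, align 4) → ends 16
height at 16 (size 32, align 8) → ends 48
pitch at 48 (size 1, align 1) → ends 49
format at 49 (size 1, align 1) → ends 50
pad 2 to align 4 for width
width at 52 (size 4, align 4) → ends 56
total 56 bytes, alignment 8
array of 14: 14 × 56 = 784

784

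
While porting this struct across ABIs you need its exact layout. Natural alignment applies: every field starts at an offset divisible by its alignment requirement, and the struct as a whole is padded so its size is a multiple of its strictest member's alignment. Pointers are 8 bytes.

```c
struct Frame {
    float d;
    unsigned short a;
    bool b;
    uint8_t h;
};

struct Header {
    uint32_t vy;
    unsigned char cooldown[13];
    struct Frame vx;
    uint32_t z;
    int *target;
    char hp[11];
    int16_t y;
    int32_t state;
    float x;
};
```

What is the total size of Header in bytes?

64

Frame: @0: d [4B, align 4] → 4; @4: a [2B, align 2] → 6; @6: b [1B, align 1] → 7; @7: h [1B, align 1] → 8; size 8, align 4
@0: vy [4B, align 4] → 4
@4: cooldown [13B, align 1] → 17
+3 pad (align 4)
@20: vx [8B, align 4] → 28
@28: z [4B, align 4] → 32
@32: target [8B, align 8] → 40
@40: hp [11B, align 1] → 51
+1 pad (align 2)
@52: y [2B, align 2] → 54
+2 pad (align 4)
@56: state [4B, align 4] → 60
@60: x [4B, align 4] → 64
size 64, align 8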